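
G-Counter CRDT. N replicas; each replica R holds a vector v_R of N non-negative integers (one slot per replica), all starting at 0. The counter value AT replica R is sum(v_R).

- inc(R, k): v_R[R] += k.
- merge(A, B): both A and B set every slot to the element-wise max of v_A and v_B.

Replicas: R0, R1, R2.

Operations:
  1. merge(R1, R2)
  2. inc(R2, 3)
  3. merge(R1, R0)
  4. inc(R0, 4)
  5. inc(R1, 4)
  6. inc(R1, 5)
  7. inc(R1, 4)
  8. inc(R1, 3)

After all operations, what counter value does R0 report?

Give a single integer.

Op 1: merge R1<->R2 -> R1=(0,0,0) R2=(0,0,0)
Op 2: inc R2 by 3 -> R2=(0,0,3) value=3
Op 3: merge R1<->R0 -> R1=(0,0,0) R0=(0,0,0)
Op 4: inc R0 by 4 -> R0=(4,0,0) value=4
Op 5: inc R1 by 4 -> R1=(0,4,0) value=4
Op 6: inc R1 by 5 -> R1=(0,9,0) value=9
Op 7: inc R1 by 4 -> R1=(0,13,0) value=13
Op 8: inc R1 by 3 -> R1=(0,16,0) value=16

Answer: 4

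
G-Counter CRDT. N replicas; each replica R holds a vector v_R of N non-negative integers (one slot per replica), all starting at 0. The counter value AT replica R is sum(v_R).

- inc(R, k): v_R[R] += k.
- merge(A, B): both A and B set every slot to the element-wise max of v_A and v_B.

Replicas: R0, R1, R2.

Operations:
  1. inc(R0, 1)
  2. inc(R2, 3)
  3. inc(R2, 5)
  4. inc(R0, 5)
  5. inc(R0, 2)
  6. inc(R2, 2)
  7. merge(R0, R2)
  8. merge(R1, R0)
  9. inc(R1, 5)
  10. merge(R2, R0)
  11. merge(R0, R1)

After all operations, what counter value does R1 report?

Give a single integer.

Op 1: inc R0 by 1 -> R0=(1,0,0) value=1
Op 2: inc R2 by 3 -> R2=(0,0,3) value=3
Op 3: inc R2 by 5 -> R2=(0,0,8) value=8
Op 4: inc R0 by 5 -> R0=(6,0,0) value=6
Op 5: inc R0 by 2 -> R0=(8,0,0) value=8
Op 6: inc R2 by 2 -> R2=(0,0,10) value=10
Op 7: merge R0<->R2 -> R0=(8,0,10) R2=(8,0,10)
Op 8: merge R1<->R0 -> R1=(8,0,10) R0=(8,0,10)
Op 9: inc R1 by 5 -> R1=(8,5,10) value=23
Op 10: merge R2<->R0 -> R2=(8,0,10) R0=(8,0,10)
Op 11: merge R0<->R1 -> R0=(8,5,10) R1=(8,5,10)

Answer: 23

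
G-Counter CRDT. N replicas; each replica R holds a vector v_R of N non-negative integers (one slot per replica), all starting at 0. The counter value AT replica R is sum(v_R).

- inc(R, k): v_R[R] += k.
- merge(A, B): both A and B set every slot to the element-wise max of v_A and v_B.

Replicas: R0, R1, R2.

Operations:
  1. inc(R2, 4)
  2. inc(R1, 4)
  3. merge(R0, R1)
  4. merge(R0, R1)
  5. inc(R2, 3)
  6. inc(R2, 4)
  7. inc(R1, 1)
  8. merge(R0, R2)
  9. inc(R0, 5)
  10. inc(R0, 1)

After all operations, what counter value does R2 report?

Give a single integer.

Op 1: inc R2 by 4 -> R2=(0,0,4) value=4
Op 2: inc R1 by 4 -> R1=(0,4,0) value=4
Op 3: merge R0<->R1 -> R0=(0,4,0) R1=(0,4,0)
Op 4: merge R0<->R1 -> R0=(0,4,0) R1=(0,4,0)
Op 5: inc R2 by 3 -> R2=(0,0,7) value=7
Op 6: inc R2 by 4 -> R2=(0,0,11) value=11
Op 7: inc R1 by 1 -> R1=(0,5,0) value=5
Op 8: merge R0<->R2 -> R0=(0,4,11) R2=(0,4,11)
Op 9: inc R0 by 5 -> R0=(5,4,11) value=20
Op 10: inc R0 by 1 -> R0=(6,4,11) value=21

Answer: 15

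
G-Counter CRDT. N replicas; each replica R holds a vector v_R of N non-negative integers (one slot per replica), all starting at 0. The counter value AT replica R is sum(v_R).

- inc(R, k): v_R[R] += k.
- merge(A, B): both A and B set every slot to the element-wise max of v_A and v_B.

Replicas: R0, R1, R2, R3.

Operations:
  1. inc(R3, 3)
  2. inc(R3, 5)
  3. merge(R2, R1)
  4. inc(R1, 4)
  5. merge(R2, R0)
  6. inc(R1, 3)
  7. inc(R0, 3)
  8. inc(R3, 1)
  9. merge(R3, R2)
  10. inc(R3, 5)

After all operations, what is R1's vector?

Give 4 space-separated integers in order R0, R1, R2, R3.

Answer: 0 7 0 0

Derivation:
Op 1: inc R3 by 3 -> R3=(0,0,0,3) value=3
Op 2: inc R3 by 5 -> R3=(0,0,0,8) value=8
Op 3: merge R2<->R1 -> R2=(0,0,0,0) R1=(0,0,0,0)
Op 4: inc R1 by 4 -> R1=(0,4,0,0) value=4
Op 5: merge R2<->R0 -> R2=(0,0,0,0) R0=(0,0,0,0)
Op 6: inc R1 by 3 -> R1=(0,7,0,0) value=7
Op 7: inc R0 by 3 -> R0=(3,0,0,0) value=3
Op 8: inc R3 by 1 -> R3=(0,0,0,9) value=9
Op 9: merge R3<->R2 -> R3=(0,0,0,9) R2=(0,0,0,9)
Op 10: inc R3 by 5 -> R3=(0,0,0,14) value=14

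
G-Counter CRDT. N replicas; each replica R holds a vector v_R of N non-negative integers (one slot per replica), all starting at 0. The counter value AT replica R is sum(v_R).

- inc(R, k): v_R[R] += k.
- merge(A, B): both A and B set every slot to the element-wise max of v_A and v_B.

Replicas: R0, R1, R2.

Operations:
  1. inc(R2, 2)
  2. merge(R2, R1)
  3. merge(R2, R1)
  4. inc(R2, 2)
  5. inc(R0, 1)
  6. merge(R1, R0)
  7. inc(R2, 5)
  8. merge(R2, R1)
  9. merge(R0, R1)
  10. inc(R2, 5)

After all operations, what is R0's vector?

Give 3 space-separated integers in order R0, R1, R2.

Op 1: inc R2 by 2 -> R2=(0,0,2) value=2
Op 2: merge R2<->R1 -> R2=(0,0,2) R1=(0,0,2)
Op 3: merge R2<->R1 -> R2=(0,0,2) R1=(0,0,2)
Op 4: inc R2 by 2 -> R2=(0,0,4) value=4
Op 5: inc R0 by 1 -> R0=(1,0,0) value=1
Op 6: merge R1<->R0 -> R1=(1,0,2) R0=(1,0,2)
Op 7: inc R2 by 5 -> R2=(0,0,9) value=9
Op 8: merge R2<->R1 -> R2=(1,0,9) R1=(1,0,9)
Op 9: merge R0<->R1 -> R0=(1,0,9) R1=(1,0,9)
Op 10: inc R2 by 5 -> R2=(1,0,14) value=15

Answer: 1 0 9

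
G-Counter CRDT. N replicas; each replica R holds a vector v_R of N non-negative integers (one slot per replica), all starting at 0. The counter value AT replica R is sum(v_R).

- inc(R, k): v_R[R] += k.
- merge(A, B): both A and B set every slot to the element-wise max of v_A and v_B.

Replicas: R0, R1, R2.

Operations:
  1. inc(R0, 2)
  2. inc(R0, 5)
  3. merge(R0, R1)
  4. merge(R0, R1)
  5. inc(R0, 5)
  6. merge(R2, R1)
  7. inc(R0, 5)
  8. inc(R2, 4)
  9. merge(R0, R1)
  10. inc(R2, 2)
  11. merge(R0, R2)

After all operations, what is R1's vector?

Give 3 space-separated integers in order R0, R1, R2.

Op 1: inc R0 by 2 -> R0=(2,0,0) value=2
Op 2: inc R0 by 5 -> R0=(7,0,0) value=7
Op 3: merge R0<->R1 -> R0=(7,0,0) R1=(7,0,0)
Op 4: merge R0<->R1 -> R0=(7,0,0) R1=(7,0,0)
Op 5: inc R0 by 5 -> R0=(12,0,0) value=12
Op 6: merge R2<->R1 -> R2=(7,0,0) R1=(7,0,0)
Op 7: inc R0 by 5 -> R0=(17,0,0) value=17
Op 8: inc R2 by 4 -> R2=(7,0,4) value=11
Op 9: merge R0<->R1 -> R0=(17,0,0) R1=(17,0,0)
Op 10: inc R2 by 2 -> R2=(7,0,6) value=13
Op 11: merge R0<->R2 -> R0=(17,0,6) R2=(17,0,6)

Answer: 17 0 0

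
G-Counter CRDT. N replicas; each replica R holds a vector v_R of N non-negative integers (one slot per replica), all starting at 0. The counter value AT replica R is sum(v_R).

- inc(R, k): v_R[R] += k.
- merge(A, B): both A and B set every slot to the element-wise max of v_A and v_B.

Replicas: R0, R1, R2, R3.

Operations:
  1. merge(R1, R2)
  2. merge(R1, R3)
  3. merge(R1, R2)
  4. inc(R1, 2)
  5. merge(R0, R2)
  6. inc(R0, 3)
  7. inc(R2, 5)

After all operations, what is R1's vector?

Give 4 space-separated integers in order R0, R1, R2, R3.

Op 1: merge R1<->R2 -> R1=(0,0,0,0) R2=(0,0,0,0)
Op 2: merge R1<->R3 -> R1=(0,0,0,0) R3=(0,0,0,0)
Op 3: merge R1<->R2 -> R1=(0,0,0,0) R2=(0,0,0,0)
Op 4: inc R1 by 2 -> R1=(0,2,0,0) value=2
Op 5: merge R0<->R2 -> R0=(0,0,0,0) R2=(0,0,0,0)
Op 6: inc R0 by 3 -> R0=(3,0,0,0) value=3
Op 7: inc R2 by 5 -> R2=(0,0,5,0) value=5

Answer: 0 2 0 0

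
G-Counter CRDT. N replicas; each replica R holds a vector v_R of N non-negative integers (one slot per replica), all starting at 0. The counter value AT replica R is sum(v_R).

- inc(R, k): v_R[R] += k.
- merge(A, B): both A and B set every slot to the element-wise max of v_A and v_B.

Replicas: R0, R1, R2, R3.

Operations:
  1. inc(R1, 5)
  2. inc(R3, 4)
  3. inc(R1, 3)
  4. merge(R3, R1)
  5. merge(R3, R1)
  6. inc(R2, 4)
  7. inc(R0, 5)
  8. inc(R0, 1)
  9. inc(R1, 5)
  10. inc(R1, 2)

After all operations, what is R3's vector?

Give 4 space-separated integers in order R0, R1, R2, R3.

Op 1: inc R1 by 5 -> R1=(0,5,0,0) value=5
Op 2: inc R3 by 4 -> R3=(0,0,0,4) value=4
Op 3: inc R1 by 3 -> R1=(0,8,0,0) value=8
Op 4: merge R3<->R1 -> R3=(0,8,0,4) R1=(0,8,0,4)
Op 5: merge R3<->R1 -> R3=(0,8,0,4) R1=(0,8,0,4)
Op 6: inc R2 by 4 -> R2=(0,0,4,0) value=4
Op 7: inc R0 by 5 -> R0=(5,0,0,0) value=5
Op 8: inc R0 by 1 -> R0=(6,0,0,0) value=6
Op 9: inc R1 by 5 -> R1=(0,13,0,4) value=17
Op 10: inc R1 by 2 -> R1=(0,15,0,4) value=19

Answer: 0 8 0 4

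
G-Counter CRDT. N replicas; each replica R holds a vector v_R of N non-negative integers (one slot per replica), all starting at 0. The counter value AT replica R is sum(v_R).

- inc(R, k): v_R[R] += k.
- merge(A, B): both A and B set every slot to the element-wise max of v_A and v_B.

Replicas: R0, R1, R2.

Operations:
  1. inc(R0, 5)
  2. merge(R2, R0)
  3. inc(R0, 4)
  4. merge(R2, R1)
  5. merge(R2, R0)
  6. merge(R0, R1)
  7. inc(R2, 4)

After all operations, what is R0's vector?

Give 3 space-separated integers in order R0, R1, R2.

Op 1: inc R0 by 5 -> R0=(5,0,0) value=5
Op 2: merge R2<->R0 -> R2=(5,0,0) R0=(5,0,0)
Op 3: inc R0 by 4 -> R0=(9,0,0) value=9
Op 4: merge R2<->R1 -> R2=(5,0,0) R1=(5,0,0)
Op 5: merge R2<->R0 -> R2=(9,0,0) R0=(9,0,0)
Op 6: merge R0<->R1 -> R0=(9,0,0) R1=(9,0,0)
Op 7: inc R2 by 4 -> R2=(9,0,4) value=13

Answer: 9 0 0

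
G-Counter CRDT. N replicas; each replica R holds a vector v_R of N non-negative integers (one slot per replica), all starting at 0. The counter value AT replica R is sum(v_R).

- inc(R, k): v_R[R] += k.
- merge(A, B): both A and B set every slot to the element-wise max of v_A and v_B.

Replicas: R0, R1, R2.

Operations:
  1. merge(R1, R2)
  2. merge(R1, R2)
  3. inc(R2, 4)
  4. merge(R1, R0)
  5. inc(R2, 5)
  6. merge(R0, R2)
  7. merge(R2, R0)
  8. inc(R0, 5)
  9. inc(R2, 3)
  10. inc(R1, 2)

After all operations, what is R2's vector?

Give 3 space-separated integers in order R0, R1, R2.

Answer: 0 0 12

Derivation:
Op 1: merge R1<->R2 -> R1=(0,0,0) R2=(0,0,0)
Op 2: merge R1<->R2 -> R1=(0,0,0) R2=(0,0,0)
Op 3: inc R2 by 4 -> R2=(0,0,4) value=4
Op 4: merge R1<->R0 -> R1=(0,0,0) R0=(0,0,0)
Op 5: inc R2 by 5 -> R2=(0,0,9) value=9
Op 6: merge R0<->R2 -> R0=(0,0,9) R2=(0,0,9)
Op 7: merge R2<->R0 -> R2=(0,0,9) R0=(0,0,9)
Op 8: inc R0 by 5 -> R0=(5,0,9) value=14
Op 9: inc R2 by 3 -> R2=(0,0,12) value=12
Op 10: inc R1 by 2 -> R1=(0,2,0) value=2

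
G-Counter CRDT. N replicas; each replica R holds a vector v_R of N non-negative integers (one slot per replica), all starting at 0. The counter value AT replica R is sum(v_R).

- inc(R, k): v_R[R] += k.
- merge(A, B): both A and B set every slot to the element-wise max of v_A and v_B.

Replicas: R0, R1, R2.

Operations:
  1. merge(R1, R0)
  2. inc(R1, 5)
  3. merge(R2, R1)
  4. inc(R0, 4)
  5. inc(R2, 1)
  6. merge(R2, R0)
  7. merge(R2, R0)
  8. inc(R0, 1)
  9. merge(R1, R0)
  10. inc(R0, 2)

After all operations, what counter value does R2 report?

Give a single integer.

Answer: 10

Derivation:
Op 1: merge R1<->R0 -> R1=(0,0,0) R0=(0,0,0)
Op 2: inc R1 by 5 -> R1=(0,5,0) value=5
Op 3: merge R2<->R1 -> R2=(0,5,0) R1=(0,5,0)
Op 4: inc R0 by 4 -> R0=(4,0,0) value=4
Op 5: inc R2 by 1 -> R2=(0,5,1) value=6
Op 6: merge R2<->R0 -> R2=(4,5,1) R0=(4,5,1)
Op 7: merge R2<->R0 -> R2=(4,5,1) R0=(4,5,1)
Op 8: inc R0 by 1 -> R0=(5,5,1) value=11
Op 9: merge R1<->R0 -> R1=(5,5,1) R0=(5,5,1)
Op 10: inc R0 by 2 -> R0=(7,5,1) value=13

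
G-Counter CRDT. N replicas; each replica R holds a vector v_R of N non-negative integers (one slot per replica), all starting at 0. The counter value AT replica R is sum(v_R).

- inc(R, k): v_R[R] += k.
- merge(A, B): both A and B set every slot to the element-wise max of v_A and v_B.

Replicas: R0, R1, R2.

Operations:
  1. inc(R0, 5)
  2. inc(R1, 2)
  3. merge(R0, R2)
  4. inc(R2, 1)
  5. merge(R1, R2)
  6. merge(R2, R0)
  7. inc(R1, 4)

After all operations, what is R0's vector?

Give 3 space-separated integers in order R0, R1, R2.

Op 1: inc R0 by 5 -> R0=(5,0,0) value=5
Op 2: inc R1 by 2 -> R1=(0,2,0) value=2
Op 3: merge R0<->R2 -> R0=(5,0,0) R2=(5,0,0)
Op 4: inc R2 by 1 -> R2=(5,0,1) value=6
Op 5: merge R1<->R2 -> R1=(5,2,1) R2=(5,2,1)
Op 6: merge R2<->R0 -> R2=(5,2,1) R0=(5,2,1)
Op 7: inc R1 by 4 -> R1=(5,6,1) value=12

Answer: 5 2 1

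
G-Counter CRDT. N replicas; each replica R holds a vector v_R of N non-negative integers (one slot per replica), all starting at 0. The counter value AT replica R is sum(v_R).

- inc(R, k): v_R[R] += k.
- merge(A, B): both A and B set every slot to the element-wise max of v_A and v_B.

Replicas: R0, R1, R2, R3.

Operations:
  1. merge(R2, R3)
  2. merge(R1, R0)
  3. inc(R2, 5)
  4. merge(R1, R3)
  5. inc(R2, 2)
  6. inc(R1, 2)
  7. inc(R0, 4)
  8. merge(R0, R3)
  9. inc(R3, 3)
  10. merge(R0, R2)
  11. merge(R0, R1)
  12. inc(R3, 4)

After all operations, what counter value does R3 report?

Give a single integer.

Op 1: merge R2<->R3 -> R2=(0,0,0,0) R3=(0,0,0,0)
Op 2: merge R1<->R0 -> R1=(0,0,0,0) R0=(0,0,0,0)
Op 3: inc R2 by 5 -> R2=(0,0,5,0) value=5
Op 4: merge R1<->R3 -> R1=(0,0,0,0) R3=(0,0,0,0)
Op 5: inc R2 by 2 -> R2=(0,0,7,0) value=7
Op 6: inc R1 by 2 -> R1=(0,2,0,0) value=2
Op 7: inc R0 by 4 -> R0=(4,0,0,0) value=4
Op 8: merge R0<->R3 -> R0=(4,0,0,0) R3=(4,0,0,0)
Op 9: inc R3 by 3 -> R3=(4,0,0,3) value=7
Op 10: merge R0<->R2 -> R0=(4,0,7,0) R2=(4,0,7,0)
Op 11: merge R0<->R1 -> R0=(4,2,7,0) R1=(4,2,7,0)
Op 12: inc R3 by 4 -> R3=(4,0,0,7) value=11

Answer: 11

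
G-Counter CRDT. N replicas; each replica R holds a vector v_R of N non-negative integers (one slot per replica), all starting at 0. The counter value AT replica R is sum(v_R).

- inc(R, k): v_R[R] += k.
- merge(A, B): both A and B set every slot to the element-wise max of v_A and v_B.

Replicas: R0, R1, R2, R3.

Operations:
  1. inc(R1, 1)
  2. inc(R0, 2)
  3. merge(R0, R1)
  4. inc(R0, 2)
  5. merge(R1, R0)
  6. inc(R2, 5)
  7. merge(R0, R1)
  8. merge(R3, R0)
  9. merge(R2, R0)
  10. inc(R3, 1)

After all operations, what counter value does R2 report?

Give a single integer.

Answer: 10

Derivation:
Op 1: inc R1 by 1 -> R1=(0,1,0,0) value=1
Op 2: inc R0 by 2 -> R0=(2,0,0,0) value=2
Op 3: merge R0<->R1 -> R0=(2,1,0,0) R1=(2,1,0,0)
Op 4: inc R0 by 2 -> R0=(4,1,0,0) value=5
Op 5: merge R1<->R0 -> R1=(4,1,0,0) R0=(4,1,0,0)
Op 6: inc R2 by 5 -> R2=(0,0,5,0) value=5
Op 7: merge R0<->R1 -> R0=(4,1,0,0) R1=(4,1,0,0)
Op 8: merge R3<->R0 -> R3=(4,1,0,0) R0=(4,1,0,0)
Op 9: merge R2<->R0 -> R2=(4,1,5,0) R0=(4,1,5,0)
Op 10: inc R3 by 1 -> R3=(4,1,0,1) value=6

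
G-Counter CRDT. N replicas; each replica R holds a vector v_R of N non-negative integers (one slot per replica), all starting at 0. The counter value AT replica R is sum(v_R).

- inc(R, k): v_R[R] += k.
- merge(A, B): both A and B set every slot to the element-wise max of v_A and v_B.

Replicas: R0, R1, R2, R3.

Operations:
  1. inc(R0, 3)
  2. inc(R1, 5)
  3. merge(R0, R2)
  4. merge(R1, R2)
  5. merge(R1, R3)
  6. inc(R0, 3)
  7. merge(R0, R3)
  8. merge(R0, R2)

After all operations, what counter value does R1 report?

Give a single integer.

Answer: 8

Derivation:
Op 1: inc R0 by 3 -> R0=(3,0,0,0) value=3
Op 2: inc R1 by 5 -> R1=(0,5,0,0) value=5
Op 3: merge R0<->R2 -> R0=(3,0,0,0) R2=(3,0,0,0)
Op 4: merge R1<->R2 -> R1=(3,5,0,0) R2=(3,5,0,0)
Op 5: merge R1<->R3 -> R1=(3,5,0,0) R3=(3,5,0,0)
Op 6: inc R0 by 3 -> R0=(6,0,0,0) value=6
Op 7: merge R0<->R3 -> R0=(6,5,0,0) R3=(6,5,0,0)
Op 8: merge R0<->R2 -> R0=(6,5,0,0) R2=(6,5,0,0)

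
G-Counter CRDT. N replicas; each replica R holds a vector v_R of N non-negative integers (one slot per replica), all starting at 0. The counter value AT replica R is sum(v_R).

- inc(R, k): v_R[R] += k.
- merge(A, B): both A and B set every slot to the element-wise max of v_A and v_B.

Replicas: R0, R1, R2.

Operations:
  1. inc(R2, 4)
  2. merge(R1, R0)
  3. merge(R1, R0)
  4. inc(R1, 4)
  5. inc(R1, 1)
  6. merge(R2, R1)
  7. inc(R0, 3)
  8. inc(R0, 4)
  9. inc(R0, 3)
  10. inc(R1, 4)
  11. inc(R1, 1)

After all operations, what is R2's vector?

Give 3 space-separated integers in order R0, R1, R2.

Op 1: inc R2 by 4 -> R2=(0,0,4) value=4
Op 2: merge R1<->R0 -> R1=(0,0,0) R0=(0,0,0)
Op 3: merge R1<->R0 -> R1=(0,0,0) R0=(0,0,0)
Op 4: inc R1 by 4 -> R1=(0,4,0) value=4
Op 5: inc R1 by 1 -> R1=(0,5,0) value=5
Op 6: merge R2<->R1 -> R2=(0,5,4) R1=(0,5,4)
Op 7: inc R0 by 3 -> R0=(3,0,0) value=3
Op 8: inc R0 by 4 -> R0=(7,0,0) value=7
Op 9: inc R0 by 3 -> R0=(10,0,0) value=10
Op 10: inc R1 by 4 -> R1=(0,9,4) value=13
Op 11: inc R1 by 1 -> R1=(0,10,4) value=14

Answer: 0 5 4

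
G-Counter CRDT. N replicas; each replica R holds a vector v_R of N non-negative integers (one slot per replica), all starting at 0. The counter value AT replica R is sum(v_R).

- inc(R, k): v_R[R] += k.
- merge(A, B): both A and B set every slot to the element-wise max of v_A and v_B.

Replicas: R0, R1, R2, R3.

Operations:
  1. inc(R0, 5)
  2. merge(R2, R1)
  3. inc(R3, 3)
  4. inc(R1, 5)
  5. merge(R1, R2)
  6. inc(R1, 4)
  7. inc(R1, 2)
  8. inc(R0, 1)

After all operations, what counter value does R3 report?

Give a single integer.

Answer: 3

Derivation:
Op 1: inc R0 by 5 -> R0=(5,0,0,0) value=5
Op 2: merge R2<->R1 -> R2=(0,0,0,0) R1=(0,0,0,0)
Op 3: inc R3 by 3 -> R3=(0,0,0,3) value=3
Op 4: inc R1 by 5 -> R1=(0,5,0,0) value=5
Op 5: merge R1<->R2 -> R1=(0,5,0,0) R2=(0,5,0,0)
Op 6: inc R1 by 4 -> R1=(0,9,0,0) value=9
Op 7: inc R1 by 2 -> R1=(0,11,0,0) value=11
Op 8: inc R0 by 1 -> R0=(6,0,0,0) value=6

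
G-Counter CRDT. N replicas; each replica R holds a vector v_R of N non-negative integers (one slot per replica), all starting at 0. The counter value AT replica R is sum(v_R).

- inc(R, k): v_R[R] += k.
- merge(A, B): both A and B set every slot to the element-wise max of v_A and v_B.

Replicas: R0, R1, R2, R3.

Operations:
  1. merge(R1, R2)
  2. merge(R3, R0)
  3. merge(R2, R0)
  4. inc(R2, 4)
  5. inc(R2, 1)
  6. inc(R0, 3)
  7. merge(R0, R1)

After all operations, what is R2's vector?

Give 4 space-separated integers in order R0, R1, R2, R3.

Answer: 0 0 5 0

Derivation:
Op 1: merge R1<->R2 -> R1=(0,0,0,0) R2=(0,0,0,0)
Op 2: merge R3<->R0 -> R3=(0,0,0,0) R0=(0,0,0,0)
Op 3: merge R2<->R0 -> R2=(0,0,0,0) R0=(0,0,0,0)
Op 4: inc R2 by 4 -> R2=(0,0,4,0) value=4
Op 5: inc R2 by 1 -> R2=(0,0,5,0) value=5
Op 6: inc R0 by 3 -> R0=(3,0,0,0) value=3
Op 7: merge R0<->R1 -> R0=(3,0,0,0) R1=(3,0,0,0)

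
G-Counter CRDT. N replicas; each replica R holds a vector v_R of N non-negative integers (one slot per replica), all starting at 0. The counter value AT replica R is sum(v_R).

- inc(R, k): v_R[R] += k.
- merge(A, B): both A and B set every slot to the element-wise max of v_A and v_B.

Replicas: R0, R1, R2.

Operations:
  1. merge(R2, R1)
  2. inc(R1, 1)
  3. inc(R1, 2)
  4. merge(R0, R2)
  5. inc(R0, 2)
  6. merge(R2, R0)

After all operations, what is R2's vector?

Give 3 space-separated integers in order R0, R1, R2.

Op 1: merge R2<->R1 -> R2=(0,0,0) R1=(0,0,0)
Op 2: inc R1 by 1 -> R1=(0,1,0) value=1
Op 3: inc R1 by 2 -> R1=(0,3,0) value=3
Op 4: merge R0<->R2 -> R0=(0,0,0) R2=(0,0,0)
Op 5: inc R0 by 2 -> R0=(2,0,0) value=2
Op 6: merge R2<->R0 -> R2=(2,0,0) R0=(2,0,0)

Answer: 2 0 0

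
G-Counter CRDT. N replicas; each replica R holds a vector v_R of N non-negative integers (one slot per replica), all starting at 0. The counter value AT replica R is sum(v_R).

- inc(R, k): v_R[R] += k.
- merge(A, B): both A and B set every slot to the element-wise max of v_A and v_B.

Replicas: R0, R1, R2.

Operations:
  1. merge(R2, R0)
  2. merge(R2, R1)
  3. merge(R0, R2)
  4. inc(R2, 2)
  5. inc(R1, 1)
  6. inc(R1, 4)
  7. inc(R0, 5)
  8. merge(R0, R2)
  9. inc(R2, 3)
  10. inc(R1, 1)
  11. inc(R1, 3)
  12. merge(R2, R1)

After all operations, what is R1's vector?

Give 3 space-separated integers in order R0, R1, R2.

Answer: 5 9 5

Derivation:
Op 1: merge R2<->R0 -> R2=(0,0,0) R0=(0,0,0)
Op 2: merge R2<->R1 -> R2=(0,0,0) R1=(0,0,0)
Op 3: merge R0<->R2 -> R0=(0,0,0) R2=(0,0,0)
Op 4: inc R2 by 2 -> R2=(0,0,2) value=2
Op 5: inc R1 by 1 -> R1=(0,1,0) value=1
Op 6: inc R1 by 4 -> R1=(0,5,0) value=5
Op 7: inc R0 by 5 -> R0=(5,0,0) value=5
Op 8: merge R0<->R2 -> R0=(5,0,2) R2=(5,0,2)
Op 9: inc R2 by 3 -> R2=(5,0,5) value=10
Op 10: inc R1 by 1 -> R1=(0,6,0) value=6
Op 11: inc R1 by 3 -> R1=(0,9,0) value=9
Op 12: merge R2<->R1 -> R2=(5,9,5) R1=(5,9,5)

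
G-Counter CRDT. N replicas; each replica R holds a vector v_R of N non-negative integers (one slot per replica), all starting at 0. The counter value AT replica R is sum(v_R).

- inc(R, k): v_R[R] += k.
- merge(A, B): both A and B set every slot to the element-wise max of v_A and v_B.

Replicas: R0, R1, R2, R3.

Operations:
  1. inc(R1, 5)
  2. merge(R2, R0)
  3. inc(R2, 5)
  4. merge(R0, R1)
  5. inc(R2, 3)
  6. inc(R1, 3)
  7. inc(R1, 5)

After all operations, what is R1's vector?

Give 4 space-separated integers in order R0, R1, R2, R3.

Answer: 0 13 0 0

Derivation:
Op 1: inc R1 by 5 -> R1=(0,5,0,0) value=5
Op 2: merge R2<->R0 -> R2=(0,0,0,0) R0=(0,0,0,0)
Op 3: inc R2 by 5 -> R2=(0,0,5,0) value=5
Op 4: merge R0<->R1 -> R0=(0,5,0,0) R1=(0,5,0,0)
Op 5: inc R2 by 3 -> R2=(0,0,8,0) value=8
Op 6: inc R1 by 3 -> R1=(0,8,0,0) value=8
Op 7: inc R1 by 5 -> R1=(0,13,0,0) value=13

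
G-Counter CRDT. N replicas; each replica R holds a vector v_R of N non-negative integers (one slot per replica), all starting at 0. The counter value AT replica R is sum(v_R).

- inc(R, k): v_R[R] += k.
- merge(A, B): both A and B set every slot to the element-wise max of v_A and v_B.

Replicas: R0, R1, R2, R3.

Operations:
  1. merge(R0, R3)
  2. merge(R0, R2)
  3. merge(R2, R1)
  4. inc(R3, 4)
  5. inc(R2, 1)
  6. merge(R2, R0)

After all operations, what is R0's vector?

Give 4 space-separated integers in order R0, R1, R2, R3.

Op 1: merge R0<->R3 -> R0=(0,0,0,0) R3=(0,0,0,0)
Op 2: merge R0<->R2 -> R0=(0,0,0,0) R2=(0,0,0,0)
Op 3: merge R2<->R1 -> R2=(0,0,0,0) R1=(0,0,0,0)
Op 4: inc R3 by 4 -> R3=(0,0,0,4) value=4
Op 5: inc R2 by 1 -> R2=(0,0,1,0) value=1
Op 6: merge R2<->R0 -> R2=(0,0,1,0) R0=(0,0,1,0)

Answer: 0 0 1 0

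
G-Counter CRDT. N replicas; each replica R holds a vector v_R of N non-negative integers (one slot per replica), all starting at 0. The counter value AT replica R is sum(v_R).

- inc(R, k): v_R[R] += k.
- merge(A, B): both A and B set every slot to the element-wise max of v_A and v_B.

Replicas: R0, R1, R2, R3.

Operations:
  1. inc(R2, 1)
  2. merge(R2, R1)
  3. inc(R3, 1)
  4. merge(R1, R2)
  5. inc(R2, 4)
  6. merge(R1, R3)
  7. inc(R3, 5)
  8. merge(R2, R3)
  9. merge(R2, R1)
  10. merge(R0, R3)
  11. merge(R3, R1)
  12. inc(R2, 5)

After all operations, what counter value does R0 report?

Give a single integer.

Answer: 11

Derivation:
Op 1: inc R2 by 1 -> R2=(0,0,1,0) value=1
Op 2: merge R2<->R1 -> R2=(0,0,1,0) R1=(0,0,1,0)
Op 3: inc R3 by 1 -> R3=(0,0,0,1) value=1
Op 4: merge R1<->R2 -> R1=(0,0,1,0) R2=(0,0,1,0)
Op 5: inc R2 by 4 -> R2=(0,0,5,0) value=5
Op 6: merge R1<->R3 -> R1=(0,0,1,1) R3=(0,0,1,1)
Op 7: inc R3 by 5 -> R3=(0,0,1,6) value=7
Op 8: merge R2<->R3 -> R2=(0,0,5,6) R3=(0,0,5,6)
Op 9: merge R2<->R1 -> R2=(0,0,5,6) R1=(0,0,5,6)
Op 10: merge R0<->R3 -> R0=(0,0,5,6) R3=(0,0,5,6)
Op 11: merge R3<->R1 -> R3=(0,0,5,6) R1=(0,0,5,6)
Op 12: inc R2 by 5 -> R2=(0,0,10,6) value=16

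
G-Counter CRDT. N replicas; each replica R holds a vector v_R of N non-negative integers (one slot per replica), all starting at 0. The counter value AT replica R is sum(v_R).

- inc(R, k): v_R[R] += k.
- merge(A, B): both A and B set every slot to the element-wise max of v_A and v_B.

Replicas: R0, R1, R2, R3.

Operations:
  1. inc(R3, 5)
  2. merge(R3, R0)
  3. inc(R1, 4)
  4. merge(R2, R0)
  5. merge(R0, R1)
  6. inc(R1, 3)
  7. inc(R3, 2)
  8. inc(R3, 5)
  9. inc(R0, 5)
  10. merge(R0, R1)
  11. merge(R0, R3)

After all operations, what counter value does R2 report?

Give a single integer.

Answer: 5

Derivation:
Op 1: inc R3 by 5 -> R3=(0,0,0,5) value=5
Op 2: merge R3<->R0 -> R3=(0,0,0,5) R0=(0,0,0,5)
Op 3: inc R1 by 4 -> R1=(0,4,0,0) value=4
Op 4: merge R2<->R0 -> R2=(0,0,0,5) R0=(0,0,0,5)
Op 5: merge R0<->R1 -> R0=(0,4,0,5) R1=(0,4,0,5)
Op 6: inc R1 by 3 -> R1=(0,7,0,5) value=12
Op 7: inc R3 by 2 -> R3=(0,0,0,7) value=7
Op 8: inc R3 by 5 -> R3=(0,0,0,12) value=12
Op 9: inc R0 by 5 -> R0=(5,4,0,5) value=14
Op 10: merge R0<->R1 -> R0=(5,7,0,5) R1=(5,7,0,5)
Op 11: merge R0<->R3 -> R0=(5,7,0,12) R3=(5,7,0,12)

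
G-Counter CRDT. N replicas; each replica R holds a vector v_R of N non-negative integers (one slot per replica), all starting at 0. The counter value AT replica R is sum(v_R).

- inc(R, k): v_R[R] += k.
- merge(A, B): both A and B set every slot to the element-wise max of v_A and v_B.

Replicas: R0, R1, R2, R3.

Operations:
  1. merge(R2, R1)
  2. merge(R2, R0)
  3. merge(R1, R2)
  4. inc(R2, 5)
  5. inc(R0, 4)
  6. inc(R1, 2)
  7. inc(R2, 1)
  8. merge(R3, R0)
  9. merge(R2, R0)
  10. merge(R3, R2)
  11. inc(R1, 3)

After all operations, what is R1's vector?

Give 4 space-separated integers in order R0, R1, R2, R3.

Op 1: merge R2<->R1 -> R2=(0,0,0,0) R1=(0,0,0,0)
Op 2: merge R2<->R0 -> R2=(0,0,0,0) R0=(0,0,0,0)
Op 3: merge R1<->R2 -> R1=(0,0,0,0) R2=(0,0,0,0)
Op 4: inc R2 by 5 -> R2=(0,0,5,0) value=5
Op 5: inc R0 by 4 -> R0=(4,0,0,0) value=4
Op 6: inc R1 by 2 -> R1=(0,2,0,0) value=2
Op 7: inc R2 by 1 -> R2=(0,0,6,0) value=6
Op 8: merge R3<->R0 -> R3=(4,0,0,0) R0=(4,0,0,0)
Op 9: merge R2<->R0 -> R2=(4,0,6,0) R0=(4,0,6,0)
Op 10: merge R3<->R2 -> R3=(4,0,6,0) R2=(4,0,6,0)
Op 11: inc R1 by 3 -> R1=(0,5,0,0) value=5

Answer: 0 5 0 0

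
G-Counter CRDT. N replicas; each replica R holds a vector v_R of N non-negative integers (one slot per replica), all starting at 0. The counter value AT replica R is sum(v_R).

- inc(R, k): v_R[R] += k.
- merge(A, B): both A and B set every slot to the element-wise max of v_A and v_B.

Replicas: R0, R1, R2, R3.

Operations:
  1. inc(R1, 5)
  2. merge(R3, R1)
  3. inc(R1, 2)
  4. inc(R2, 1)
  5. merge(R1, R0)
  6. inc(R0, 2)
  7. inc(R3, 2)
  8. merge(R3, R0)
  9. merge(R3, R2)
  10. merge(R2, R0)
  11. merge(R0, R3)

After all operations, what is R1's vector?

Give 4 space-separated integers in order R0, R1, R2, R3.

Op 1: inc R1 by 5 -> R1=(0,5,0,0) value=5
Op 2: merge R3<->R1 -> R3=(0,5,0,0) R1=(0,5,0,0)
Op 3: inc R1 by 2 -> R1=(0,7,0,0) value=7
Op 4: inc R2 by 1 -> R2=(0,0,1,0) value=1
Op 5: merge R1<->R0 -> R1=(0,7,0,0) R0=(0,7,0,0)
Op 6: inc R0 by 2 -> R0=(2,7,0,0) value=9
Op 7: inc R3 by 2 -> R3=(0,5,0,2) value=7
Op 8: merge R3<->R0 -> R3=(2,7,0,2) R0=(2,7,0,2)
Op 9: merge R3<->R2 -> R3=(2,7,1,2) R2=(2,7,1,2)
Op 10: merge R2<->R0 -> R2=(2,7,1,2) R0=(2,7,1,2)
Op 11: merge R0<->R3 -> R0=(2,7,1,2) R3=(2,7,1,2)

Answer: 0 7 0 0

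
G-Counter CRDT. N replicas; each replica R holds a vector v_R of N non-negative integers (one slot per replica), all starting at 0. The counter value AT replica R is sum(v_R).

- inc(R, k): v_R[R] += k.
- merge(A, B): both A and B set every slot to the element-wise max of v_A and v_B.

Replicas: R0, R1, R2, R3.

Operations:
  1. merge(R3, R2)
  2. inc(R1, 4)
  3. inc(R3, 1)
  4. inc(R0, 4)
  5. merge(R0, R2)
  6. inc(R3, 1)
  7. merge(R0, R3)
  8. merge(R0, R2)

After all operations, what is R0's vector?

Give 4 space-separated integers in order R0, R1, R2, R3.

Op 1: merge R3<->R2 -> R3=(0,0,0,0) R2=(0,0,0,0)
Op 2: inc R1 by 4 -> R1=(0,4,0,0) value=4
Op 3: inc R3 by 1 -> R3=(0,0,0,1) value=1
Op 4: inc R0 by 4 -> R0=(4,0,0,0) value=4
Op 5: merge R0<->R2 -> R0=(4,0,0,0) R2=(4,0,0,0)
Op 6: inc R3 by 1 -> R3=(0,0,0,2) value=2
Op 7: merge R0<->R3 -> R0=(4,0,0,2) R3=(4,0,0,2)
Op 8: merge R0<->R2 -> R0=(4,0,0,2) R2=(4,0,0,2)

Answer: 4 0 0 2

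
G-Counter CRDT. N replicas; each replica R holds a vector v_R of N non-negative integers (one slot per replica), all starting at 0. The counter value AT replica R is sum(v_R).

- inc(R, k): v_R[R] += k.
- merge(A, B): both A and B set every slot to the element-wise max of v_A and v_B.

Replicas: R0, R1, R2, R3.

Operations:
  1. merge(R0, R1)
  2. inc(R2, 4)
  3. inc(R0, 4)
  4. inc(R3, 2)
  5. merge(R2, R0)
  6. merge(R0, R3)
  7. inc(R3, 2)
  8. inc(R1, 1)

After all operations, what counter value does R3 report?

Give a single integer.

Answer: 12

Derivation:
Op 1: merge R0<->R1 -> R0=(0,0,0,0) R1=(0,0,0,0)
Op 2: inc R2 by 4 -> R2=(0,0,4,0) value=4
Op 3: inc R0 by 4 -> R0=(4,0,0,0) value=4
Op 4: inc R3 by 2 -> R3=(0,0,0,2) value=2
Op 5: merge R2<->R0 -> R2=(4,0,4,0) R0=(4,0,4,0)
Op 6: merge R0<->R3 -> R0=(4,0,4,2) R3=(4,0,4,2)
Op 7: inc R3 by 2 -> R3=(4,0,4,4) value=12
Op 8: inc R1 by 1 -> R1=(0,1,0,0) value=1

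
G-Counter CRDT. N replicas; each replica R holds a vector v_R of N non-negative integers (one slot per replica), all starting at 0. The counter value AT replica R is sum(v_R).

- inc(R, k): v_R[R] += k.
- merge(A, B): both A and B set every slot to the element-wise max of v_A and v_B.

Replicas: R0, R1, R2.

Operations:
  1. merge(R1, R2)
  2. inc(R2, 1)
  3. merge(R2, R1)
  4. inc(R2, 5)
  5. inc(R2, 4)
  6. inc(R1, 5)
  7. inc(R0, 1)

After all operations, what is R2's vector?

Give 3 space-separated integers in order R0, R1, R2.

Op 1: merge R1<->R2 -> R1=(0,0,0) R2=(0,0,0)
Op 2: inc R2 by 1 -> R2=(0,0,1) value=1
Op 3: merge R2<->R1 -> R2=(0,0,1) R1=(0,0,1)
Op 4: inc R2 by 5 -> R2=(0,0,6) value=6
Op 5: inc R2 by 4 -> R2=(0,0,10) value=10
Op 6: inc R1 by 5 -> R1=(0,5,1) value=6
Op 7: inc R0 by 1 -> R0=(1,0,0) value=1

Answer: 0 0 10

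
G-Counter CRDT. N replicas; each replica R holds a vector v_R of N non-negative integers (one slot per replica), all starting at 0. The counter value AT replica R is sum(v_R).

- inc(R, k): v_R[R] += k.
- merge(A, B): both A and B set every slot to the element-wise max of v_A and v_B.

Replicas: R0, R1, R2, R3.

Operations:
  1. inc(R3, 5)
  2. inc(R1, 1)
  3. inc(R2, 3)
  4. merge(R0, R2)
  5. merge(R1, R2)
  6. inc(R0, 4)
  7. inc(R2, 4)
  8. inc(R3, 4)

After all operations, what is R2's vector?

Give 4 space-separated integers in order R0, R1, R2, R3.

Op 1: inc R3 by 5 -> R3=(0,0,0,5) value=5
Op 2: inc R1 by 1 -> R1=(0,1,0,0) value=1
Op 3: inc R2 by 3 -> R2=(0,0,3,0) value=3
Op 4: merge R0<->R2 -> R0=(0,0,3,0) R2=(0,0,3,0)
Op 5: merge R1<->R2 -> R1=(0,1,3,0) R2=(0,1,3,0)
Op 6: inc R0 by 4 -> R0=(4,0,3,0) value=7
Op 7: inc R2 by 4 -> R2=(0,1,7,0) value=8
Op 8: inc R3 by 4 -> R3=(0,0,0,9) value=9

Answer: 0 1 7 0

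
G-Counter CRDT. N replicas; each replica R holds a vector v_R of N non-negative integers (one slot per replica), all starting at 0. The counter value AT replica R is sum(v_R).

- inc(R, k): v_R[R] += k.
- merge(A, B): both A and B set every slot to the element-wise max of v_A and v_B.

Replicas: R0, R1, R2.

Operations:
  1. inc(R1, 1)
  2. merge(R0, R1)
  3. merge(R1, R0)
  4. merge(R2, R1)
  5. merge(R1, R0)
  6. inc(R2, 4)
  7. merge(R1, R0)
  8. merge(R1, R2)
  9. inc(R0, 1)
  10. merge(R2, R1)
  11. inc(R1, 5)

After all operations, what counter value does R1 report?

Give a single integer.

Answer: 10

Derivation:
Op 1: inc R1 by 1 -> R1=(0,1,0) value=1
Op 2: merge R0<->R1 -> R0=(0,1,0) R1=(0,1,0)
Op 3: merge R1<->R0 -> R1=(0,1,0) R0=(0,1,0)
Op 4: merge R2<->R1 -> R2=(0,1,0) R1=(0,1,0)
Op 5: merge R1<->R0 -> R1=(0,1,0) R0=(0,1,0)
Op 6: inc R2 by 4 -> R2=(0,1,4) value=5
Op 7: merge R1<->R0 -> R1=(0,1,0) R0=(0,1,0)
Op 8: merge R1<->R2 -> R1=(0,1,4) R2=(0,1,4)
Op 9: inc R0 by 1 -> R0=(1,1,0) value=2
Op 10: merge R2<->R1 -> R2=(0,1,4) R1=(0,1,4)
Op 11: inc R1 by 5 -> R1=(0,6,4) value=10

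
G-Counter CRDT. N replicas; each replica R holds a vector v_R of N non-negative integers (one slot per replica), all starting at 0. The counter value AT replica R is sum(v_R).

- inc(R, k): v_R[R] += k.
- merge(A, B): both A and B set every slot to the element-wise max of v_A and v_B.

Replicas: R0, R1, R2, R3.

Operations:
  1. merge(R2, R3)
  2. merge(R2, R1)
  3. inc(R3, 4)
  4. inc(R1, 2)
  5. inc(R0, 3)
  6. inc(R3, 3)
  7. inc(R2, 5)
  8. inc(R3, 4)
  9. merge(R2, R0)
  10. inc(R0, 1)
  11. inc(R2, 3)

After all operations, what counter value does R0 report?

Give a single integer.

Op 1: merge R2<->R3 -> R2=(0,0,0,0) R3=(0,0,0,0)
Op 2: merge R2<->R1 -> R2=(0,0,0,0) R1=(0,0,0,0)
Op 3: inc R3 by 4 -> R3=(0,0,0,4) value=4
Op 4: inc R1 by 2 -> R1=(0,2,0,0) value=2
Op 5: inc R0 by 3 -> R0=(3,0,0,0) value=3
Op 6: inc R3 by 3 -> R3=(0,0,0,7) value=7
Op 7: inc R2 by 5 -> R2=(0,0,5,0) value=5
Op 8: inc R3 by 4 -> R3=(0,0,0,11) value=11
Op 9: merge R2<->R0 -> R2=(3,0,5,0) R0=(3,0,5,0)
Op 10: inc R0 by 1 -> R0=(4,0,5,0) value=9
Op 11: inc R2 by 3 -> R2=(3,0,8,0) value=11

Answer: 9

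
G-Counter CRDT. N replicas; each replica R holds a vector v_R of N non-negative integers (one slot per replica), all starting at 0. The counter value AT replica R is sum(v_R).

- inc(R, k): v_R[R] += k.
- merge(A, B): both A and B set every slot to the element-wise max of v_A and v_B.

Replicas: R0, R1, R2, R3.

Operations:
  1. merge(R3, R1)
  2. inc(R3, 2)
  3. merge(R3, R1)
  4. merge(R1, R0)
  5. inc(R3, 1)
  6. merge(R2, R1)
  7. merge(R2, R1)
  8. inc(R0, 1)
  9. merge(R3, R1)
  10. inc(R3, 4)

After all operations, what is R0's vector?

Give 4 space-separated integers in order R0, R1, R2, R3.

Op 1: merge R3<->R1 -> R3=(0,0,0,0) R1=(0,0,0,0)
Op 2: inc R3 by 2 -> R3=(0,0,0,2) value=2
Op 3: merge R3<->R1 -> R3=(0,0,0,2) R1=(0,0,0,2)
Op 4: merge R1<->R0 -> R1=(0,0,0,2) R0=(0,0,0,2)
Op 5: inc R3 by 1 -> R3=(0,0,0,3) value=3
Op 6: merge R2<->R1 -> R2=(0,0,0,2) R1=(0,0,0,2)
Op 7: merge R2<->R1 -> R2=(0,0,0,2) R1=(0,0,0,2)
Op 8: inc R0 by 1 -> R0=(1,0,0,2) value=3
Op 9: merge R3<->R1 -> R3=(0,0,0,3) R1=(0,0,0,3)
Op 10: inc R3 by 4 -> R3=(0,0,0,7) value=7

Answer: 1 0 0 2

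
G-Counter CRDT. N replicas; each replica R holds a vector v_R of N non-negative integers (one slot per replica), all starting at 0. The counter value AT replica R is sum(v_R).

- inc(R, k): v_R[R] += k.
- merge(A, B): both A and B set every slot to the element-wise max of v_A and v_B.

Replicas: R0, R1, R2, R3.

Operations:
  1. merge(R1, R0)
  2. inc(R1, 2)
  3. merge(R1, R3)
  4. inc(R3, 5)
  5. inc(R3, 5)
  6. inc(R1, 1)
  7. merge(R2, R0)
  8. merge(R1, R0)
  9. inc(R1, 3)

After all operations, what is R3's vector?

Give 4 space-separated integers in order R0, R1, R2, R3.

Answer: 0 2 0 10

Derivation:
Op 1: merge R1<->R0 -> R1=(0,0,0,0) R0=(0,0,0,0)
Op 2: inc R1 by 2 -> R1=(0,2,0,0) value=2
Op 3: merge R1<->R3 -> R1=(0,2,0,0) R3=(0,2,0,0)
Op 4: inc R3 by 5 -> R3=(0,2,0,5) value=7
Op 5: inc R3 by 5 -> R3=(0,2,0,10) value=12
Op 6: inc R1 by 1 -> R1=(0,3,0,0) value=3
Op 7: merge R2<->R0 -> R2=(0,0,0,0) R0=(0,0,0,0)
Op 8: merge R1<->R0 -> R1=(0,3,0,0) R0=(0,3,0,0)
Op 9: inc R1 by 3 -> R1=(0,6,0,0) value=6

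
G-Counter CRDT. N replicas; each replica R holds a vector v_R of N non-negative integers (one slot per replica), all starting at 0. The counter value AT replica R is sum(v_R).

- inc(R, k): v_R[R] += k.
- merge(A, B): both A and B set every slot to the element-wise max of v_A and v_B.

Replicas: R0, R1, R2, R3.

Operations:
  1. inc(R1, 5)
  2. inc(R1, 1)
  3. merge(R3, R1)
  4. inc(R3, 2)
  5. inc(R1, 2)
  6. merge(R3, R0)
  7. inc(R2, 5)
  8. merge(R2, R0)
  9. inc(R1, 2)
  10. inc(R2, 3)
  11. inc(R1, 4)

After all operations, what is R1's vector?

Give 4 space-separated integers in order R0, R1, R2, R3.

Answer: 0 14 0 0

Derivation:
Op 1: inc R1 by 5 -> R1=(0,5,0,0) value=5
Op 2: inc R1 by 1 -> R1=(0,6,0,0) value=6
Op 3: merge R3<->R1 -> R3=(0,6,0,0) R1=(0,6,0,0)
Op 4: inc R3 by 2 -> R3=(0,6,0,2) value=8
Op 5: inc R1 by 2 -> R1=(0,8,0,0) value=8
Op 6: merge R3<->R0 -> R3=(0,6,0,2) R0=(0,6,0,2)
Op 7: inc R2 by 5 -> R2=(0,0,5,0) value=5
Op 8: merge R2<->R0 -> R2=(0,6,5,2) R0=(0,6,5,2)
Op 9: inc R1 by 2 -> R1=(0,10,0,0) value=10
Op 10: inc R2 by 3 -> R2=(0,6,8,2) value=16
Op 11: inc R1 by 4 -> R1=(0,14,0,0) value=14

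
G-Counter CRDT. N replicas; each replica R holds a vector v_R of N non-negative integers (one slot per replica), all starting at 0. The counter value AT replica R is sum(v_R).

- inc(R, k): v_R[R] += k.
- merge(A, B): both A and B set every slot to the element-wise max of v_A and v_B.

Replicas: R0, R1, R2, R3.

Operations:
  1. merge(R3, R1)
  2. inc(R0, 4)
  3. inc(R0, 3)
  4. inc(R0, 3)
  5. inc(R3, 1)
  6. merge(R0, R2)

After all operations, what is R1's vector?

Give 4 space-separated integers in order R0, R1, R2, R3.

Op 1: merge R3<->R1 -> R3=(0,0,0,0) R1=(0,0,0,0)
Op 2: inc R0 by 4 -> R0=(4,0,0,0) value=4
Op 3: inc R0 by 3 -> R0=(7,0,0,0) value=7
Op 4: inc R0 by 3 -> R0=(10,0,0,0) value=10
Op 5: inc R3 by 1 -> R3=(0,0,0,1) value=1
Op 6: merge R0<->R2 -> R0=(10,0,0,0) R2=(10,0,0,0)

Answer: 0 0 0 0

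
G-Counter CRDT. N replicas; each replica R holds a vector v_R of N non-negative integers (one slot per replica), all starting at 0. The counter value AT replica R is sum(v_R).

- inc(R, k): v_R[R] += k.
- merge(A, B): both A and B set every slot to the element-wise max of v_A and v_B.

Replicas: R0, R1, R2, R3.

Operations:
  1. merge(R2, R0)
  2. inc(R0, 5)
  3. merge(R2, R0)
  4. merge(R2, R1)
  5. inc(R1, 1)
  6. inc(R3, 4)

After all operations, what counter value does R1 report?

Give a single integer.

Answer: 6

Derivation:
Op 1: merge R2<->R0 -> R2=(0,0,0,0) R0=(0,0,0,0)
Op 2: inc R0 by 5 -> R0=(5,0,0,0) value=5
Op 3: merge R2<->R0 -> R2=(5,0,0,0) R0=(5,0,0,0)
Op 4: merge R2<->R1 -> R2=(5,0,0,0) R1=(5,0,0,0)
Op 5: inc R1 by 1 -> R1=(5,1,0,0) value=6
Op 6: inc R3 by 4 -> R3=(0,0,0,4) value=4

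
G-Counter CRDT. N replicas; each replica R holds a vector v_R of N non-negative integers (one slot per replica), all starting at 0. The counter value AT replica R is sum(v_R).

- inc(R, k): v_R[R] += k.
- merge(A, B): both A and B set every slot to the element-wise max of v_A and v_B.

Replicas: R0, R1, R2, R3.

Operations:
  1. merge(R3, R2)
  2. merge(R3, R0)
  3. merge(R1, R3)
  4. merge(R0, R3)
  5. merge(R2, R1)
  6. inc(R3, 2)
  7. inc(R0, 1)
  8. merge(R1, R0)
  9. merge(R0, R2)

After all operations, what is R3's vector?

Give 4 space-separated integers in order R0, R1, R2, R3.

Op 1: merge R3<->R2 -> R3=(0,0,0,0) R2=(0,0,0,0)
Op 2: merge R3<->R0 -> R3=(0,0,0,0) R0=(0,0,0,0)
Op 3: merge R1<->R3 -> R1=(0,0,0,0) R3=(0,0,0,0)
Op 4: merge R0<->R3 -> R0=(0,0,0,0) R3=(0,0,0,0)
Op 5: merge R2<->R1 -> R2=(0,0,0,0) R1=(0,0,0,0)
Op 6: inc R3 by 2 -> R3=(0,0,0,2) value=2
Op 7: inc R0 by 1 -> R0=(1,0,0,0) value=1
Op 8: merge R1<->R0 -> R1=(1,0,0,0) R0=(1,0,0,0)
Op 9: merge R0<->R2 -> R0=(1,0,0,0) R2=(1,0,0,0)

Answer: 0 0 0 2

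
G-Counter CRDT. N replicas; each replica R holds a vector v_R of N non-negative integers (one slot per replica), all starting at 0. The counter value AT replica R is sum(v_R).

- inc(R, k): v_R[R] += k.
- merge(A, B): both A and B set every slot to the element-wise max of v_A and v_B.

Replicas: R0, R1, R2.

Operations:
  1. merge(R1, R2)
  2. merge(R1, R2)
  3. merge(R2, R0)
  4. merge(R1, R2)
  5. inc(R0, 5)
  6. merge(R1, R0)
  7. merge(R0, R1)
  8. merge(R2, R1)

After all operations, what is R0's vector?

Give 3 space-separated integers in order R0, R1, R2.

Answer: 5 0 0

Derivation:
Op 1: merge R1<->R2 -> R1=(0,0,0) R2=(0,0,0)
Op 2: merge R1<->R2 -> R1=(0,0,0) R2=(0,0,0)
Op 3: merge R2<->R0 -> R2=(0,0,0) R0=(0,0,0)
Op 4: merge R1<->R2 -> R1=(0,0,0) R2=(0,0,0)
Op 5: inc R0 by 5 -> R0=(5,0,0) value=5
Op 6: merge R1<->R0 -> R1=(5,0,0) R0=(5,0,0)
Op 7: merge R0<->R1 -> R0=(5,0,0) R1=(5,0,0)
Op 8: merge R2<->R1 -> R2=(5,0,0) R1=(5,0,0)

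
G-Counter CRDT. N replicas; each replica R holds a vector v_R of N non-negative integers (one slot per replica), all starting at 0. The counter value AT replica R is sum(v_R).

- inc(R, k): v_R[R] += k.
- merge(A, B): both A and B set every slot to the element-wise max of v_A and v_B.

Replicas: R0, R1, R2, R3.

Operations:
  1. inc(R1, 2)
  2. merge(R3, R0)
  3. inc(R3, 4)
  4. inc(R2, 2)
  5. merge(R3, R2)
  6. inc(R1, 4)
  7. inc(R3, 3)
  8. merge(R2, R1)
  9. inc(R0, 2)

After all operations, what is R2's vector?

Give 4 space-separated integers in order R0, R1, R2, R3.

Answer: 0 6 2 4

Derivation:
Op 1: inc R1 by 2 -> R1=(0,2,0,0) value=2
Op 2: merge R3<->R0 -> R3=(0,0,0,0) R0=(0,0,0,0)
Op 3: inc R3 by 4 -> R3=(0,0,0,4) value=4
Op 4: inc R2 by 2 -> R2=(0,0,2,0) value=2
Op 5: merge R3<->R2 -> R3=(0,0,2,4) R2=(0,0,2,4)
Op 6: inc R1 by 4 -> R1=(0,6,0,0) value=6
Op 7: inc R3 by 3 -> R3=(0,0,2,7) value=9
Op 8: merge R2<->R1 -> R2=(0,6,2,4) R1=(0,6,2,4)
Op 9: inc R0 by 2 -> R0=(2,0,0,0) value=2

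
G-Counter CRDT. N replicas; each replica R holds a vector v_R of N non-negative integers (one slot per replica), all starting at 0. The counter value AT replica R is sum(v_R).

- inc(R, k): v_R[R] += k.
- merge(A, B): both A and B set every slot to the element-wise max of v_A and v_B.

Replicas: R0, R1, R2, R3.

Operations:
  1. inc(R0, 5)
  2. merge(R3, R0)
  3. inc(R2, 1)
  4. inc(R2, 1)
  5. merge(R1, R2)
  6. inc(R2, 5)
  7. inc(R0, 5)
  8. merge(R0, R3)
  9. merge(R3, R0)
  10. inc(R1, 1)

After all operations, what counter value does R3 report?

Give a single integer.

Op 1: inc R0 by 5 -> R0=(5,0,0,0) value=5
Op 2: merge R3<->R0 -> R3=(5,0,0,0) R0=(5,0,0,0)
Op 3: inc R2 by 1 -> R2=(0,0,1,0) value=1
Op 4: inc R2 by 1 -> R2=(0,0,2,0) value=2
Op 5: merge R1<->R2 -> R1=(0,0,2,0) R2=(0,0,2,0)
Op 6: inc R2 by 5 -> R2=(0,0,7,0) value=7
Op 7: inc R0 by 5 -> R0=(10,0,0,0) value=10
Op 8: merge R0<->R3 -> R0=(10,0,0,0) R3=(10,0,0,0)
Op 9: merge R3<->R0 -> R3=(10,0,0,0) R0=(10,0,0,0)
Op 10: inc R1 by 1 -> R1=(0,1,2,0) value=3

Answer: 10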